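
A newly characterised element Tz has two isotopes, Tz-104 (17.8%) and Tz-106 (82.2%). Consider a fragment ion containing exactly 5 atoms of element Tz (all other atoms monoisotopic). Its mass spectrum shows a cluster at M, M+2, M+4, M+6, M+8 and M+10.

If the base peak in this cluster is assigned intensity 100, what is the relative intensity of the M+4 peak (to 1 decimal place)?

Term probabilities: M 0.0002, M+2 0.0041, M+4 0.0381, M+6 0.1760, M+8 0.4063, M+10 0.3753. Base peak = M+8.
P(M+8) = C(5,4) × 0.178^1 × 0.822^4 = 5 × 0.1780 × 0.45654887 = 0.406328 (base)
P(M+4) = C(5,2) × 0.178^3 × 0.822^2 = 10 × 0.00563975 × 0.675684 = 0.038107
Relative intensity = 0.038107 / 0.406328 × 100 = 9.4

9.4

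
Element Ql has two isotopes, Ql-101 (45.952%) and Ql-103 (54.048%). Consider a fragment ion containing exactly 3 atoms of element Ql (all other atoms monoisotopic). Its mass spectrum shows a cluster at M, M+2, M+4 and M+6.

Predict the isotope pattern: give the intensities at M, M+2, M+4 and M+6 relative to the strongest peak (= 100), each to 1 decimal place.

24.1 : 85.0 : 100.0 : 39.2

Each Ql atom is independently Ql-101 (p = 0.45952) or Ql-103 (q = 0.54048); the cluster is the binomial expansion (p + q)^3.
P(M) = 0.45952^3 = 0.097032
P(M+2) = 3 × 0.45952^2 × 0.54048^1 = 0.342381
P(M+4) = 3 × 0.45952^1 × 0.54048^2 = 0.402703
P(M+6) = 0.54048^3 = 0.157884
The M+4 peak is largest (0.402703); scaling to 100 gives 24.1 : 85.0 : 100.0 : 39.2.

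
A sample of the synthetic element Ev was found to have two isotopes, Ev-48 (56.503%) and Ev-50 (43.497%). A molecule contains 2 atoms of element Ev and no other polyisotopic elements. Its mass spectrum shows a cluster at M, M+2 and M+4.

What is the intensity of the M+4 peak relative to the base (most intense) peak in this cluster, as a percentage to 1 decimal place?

Term probabilities: M 0.3193, M+2 0.4915, M+4 0.1892. Base peak = M+2.
P(M+2) = C(2,1) × 0.56503^1 × 0.43497^1 = 2 × 0.56503 × 0.43497 = 0.491542 (base)
P(M+4) = C(2,2) × 0.56503^0 × 0.43497^2 = 1 × 1.0000 × 0.1891989 = 0.189199
Relative intensity = 0.189199 / 0.491542 × 100 = 38.5

38.5%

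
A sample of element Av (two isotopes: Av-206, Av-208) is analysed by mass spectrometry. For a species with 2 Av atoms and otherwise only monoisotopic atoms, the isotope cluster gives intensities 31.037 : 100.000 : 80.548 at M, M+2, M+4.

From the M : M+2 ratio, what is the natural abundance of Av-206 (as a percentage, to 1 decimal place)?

38.3%

Write p for the Av-206 fraction. I(M+2)/I(M) = [C(2,1)·p^1·(1−p)] / p^2 = 2·(1−p)/p = 100.000/31.037 = 3.2220
(1−p)/p = 3.2220/2 = 1.6110  ⇒  p = 1/(1 + 1.6110) = 0.3830
Av-206: 38.3%, Av-208: 61.7%.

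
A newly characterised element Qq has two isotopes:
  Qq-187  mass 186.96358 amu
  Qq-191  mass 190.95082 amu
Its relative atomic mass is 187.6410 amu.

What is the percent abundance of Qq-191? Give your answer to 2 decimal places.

Writing the weighted mean with unknown fraction x of Qq-187:
186.96358·x + 190.95082·(1 − x) = 187.6410
(186.96358 − 190.95082)·x = 187.6410 − 190.95082
x = -3.30982 / -3.98724 = 0.83010 → 83.01% Qq-187, 16.99% Qq-191.

16.99%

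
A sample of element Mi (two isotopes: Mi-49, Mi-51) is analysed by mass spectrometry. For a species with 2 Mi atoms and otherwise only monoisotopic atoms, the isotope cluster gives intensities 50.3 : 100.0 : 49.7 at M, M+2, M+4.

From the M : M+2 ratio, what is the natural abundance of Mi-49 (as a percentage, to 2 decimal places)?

Write p for the Mi-49 fraction. I(M+2)/I(M) = [C(2,1)·p^1·(1−p)] / p^2 = 2·(1−p)/p = 100.0/50.3 = 1.9881
(1−p)/p = 1.9881/2 = 0.9940  ⇒  p = 1/(1 + 0.9940) = 0.5015
Mi-49: 50.15%, Mi-51: 49.85%.

50.15%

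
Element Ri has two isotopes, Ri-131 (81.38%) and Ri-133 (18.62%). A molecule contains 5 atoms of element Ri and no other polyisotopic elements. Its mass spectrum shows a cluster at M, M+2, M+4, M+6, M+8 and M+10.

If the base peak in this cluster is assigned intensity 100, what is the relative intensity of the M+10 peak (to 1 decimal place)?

Binomial terms of (0.8138 + 0.1862)^5: M 0.3569, M+2 0.4083, M+4 0.1869, M+6 0.0428, M+8 0.0049, M+10 0.0002 → M+2 is the base peak.
P(M+2) = C(5,1) × 0.8138^4 × 0.1862^1 = 5 × 0.43860214 × 0.1862 = 0.408339 (base)
P(M+10) = C(5,5) × 0.8138^0 × 0.1862^5 = 1 × 1.0000 × 0.00022382 = 0.000224
Relative intensity = 0.000224 / 0.408339 × 100 = 0.1

0.1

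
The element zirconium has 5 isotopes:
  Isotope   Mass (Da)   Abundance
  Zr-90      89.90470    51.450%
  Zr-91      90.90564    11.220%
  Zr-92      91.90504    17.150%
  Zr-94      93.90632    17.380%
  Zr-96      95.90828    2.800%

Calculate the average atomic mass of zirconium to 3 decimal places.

91.224 Da

Average mass = Σ (abundance × isotope mass) = 0.51450 × 89.90470 + 0.11220 × 90.90564 + 0.17150 × 91.90504 + 0.17380 × 93.90632 + 0.02800 × 95.90828
= 46.255968 + 10.199613 + 15.761714 + 16.320918 + 2.685432 = 91.223645 Da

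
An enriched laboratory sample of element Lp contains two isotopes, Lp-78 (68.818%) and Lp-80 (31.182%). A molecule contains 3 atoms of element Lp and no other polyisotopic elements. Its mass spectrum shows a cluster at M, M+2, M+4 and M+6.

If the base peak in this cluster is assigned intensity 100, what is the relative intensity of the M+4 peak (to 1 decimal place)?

45.3

Binomial terms of (0.68818 + 0.31182)^3: M 0.3259, M+2 0.4430, M+4 0.2007, M+6 0.0303 → M+2 is the base peak.
P(M+2) = C(3,1) × 0.68818^2 × 0.31182^1 = 3 × 0.47359171 × 0.31182 = 0.443026 (base)
P(M+4) = C(3,2) × 0.68818^1 × 0.31182^2 = 3 × 0.68818 × 0.09723171 = 0.200739
Relative intensity = 0.200739 / 0.443026 × 100 = 45.3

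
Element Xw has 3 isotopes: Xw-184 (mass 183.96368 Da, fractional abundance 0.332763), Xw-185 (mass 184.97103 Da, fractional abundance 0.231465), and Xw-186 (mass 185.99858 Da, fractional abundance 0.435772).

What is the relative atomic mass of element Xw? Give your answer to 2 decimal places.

185.08 Da

The abundance-weighted mean is 0.332763 × 183.96368 + 0.231465 × 184.97103 + 0.435772 × 185.99858
= 61.216306 + 42.814319 + 81.052973 = 185.083598 Da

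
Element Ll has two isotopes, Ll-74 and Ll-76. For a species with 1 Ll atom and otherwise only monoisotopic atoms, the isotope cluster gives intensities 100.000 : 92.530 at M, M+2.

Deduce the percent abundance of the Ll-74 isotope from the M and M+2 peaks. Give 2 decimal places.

Let p = fractional abundance of Ll-74. I(M+2)/I(M) = [C(1,1)·p^0·(1−p)] / p^1 = 1·(1−p)/p = 92.530/100.000 = 0.9253
(1−p)/p = 0.9253/1 = 0.9253  ⇒  p = 1/(1 + 0.9253) = 0.5194
Ll-74: 51.94%, Ll-76: 48.06%.

51.94%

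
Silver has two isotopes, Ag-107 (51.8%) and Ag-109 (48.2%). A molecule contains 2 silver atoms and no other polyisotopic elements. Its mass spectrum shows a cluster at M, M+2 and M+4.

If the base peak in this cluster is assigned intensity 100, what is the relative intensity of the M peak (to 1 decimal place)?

Term probabilities: M 0.2683, M+2 0.4994, M+4 0.2323. Base peak = M+2.
P(M+2) = C(2,1) × 0.518^1 × 0.482^1 = 2 × 0.5180 × 0.4820 = 0.499352 (base)
P(M) = C(2,0) × 0.518^2 × 0.482^0 = 1 × 0.268324 × 1.0000 = 0.268324
Relative intensity = 0.268324 / 0.499352 × 100 = 53.7

53.7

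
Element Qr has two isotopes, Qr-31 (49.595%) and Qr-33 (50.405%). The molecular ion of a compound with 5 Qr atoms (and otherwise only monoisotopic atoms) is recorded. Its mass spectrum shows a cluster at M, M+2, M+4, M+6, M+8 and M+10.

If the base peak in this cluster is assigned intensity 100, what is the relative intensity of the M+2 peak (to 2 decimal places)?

(0.49595 + 0.50405)^5 gives M 0.0300, M+2 0.1525, M+4 0.3099, M+6 0.3150, M+8 0.1601, M+10 0.0325; the largest is M+6.
P(M+6) = C(5,3) × 0.49595^2 × 0.50405^3 = 10 × 0.2459664 × 0.12806217 = 0.314990 (base)
P(M+2) = C(5,1) × 0.49595^4 × 0.50405^1 = 5 × 0.06049947 × 0.50405 = 0.152474
Relative intensity = 0.152474 / 0.314990 × 100 = 48.41

48.41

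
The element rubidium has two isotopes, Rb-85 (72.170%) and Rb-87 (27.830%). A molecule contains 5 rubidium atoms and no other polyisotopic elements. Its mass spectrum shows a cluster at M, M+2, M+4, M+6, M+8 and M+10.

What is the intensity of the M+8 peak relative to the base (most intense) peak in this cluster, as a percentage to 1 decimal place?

5.7%

Term probabilities: M 0.1958, M+2 0.3775, M+4 0.2911, M+6 0.1123, M+8 0.0216, M+10 0.0017. Base peak = M+2.
P(M+2) = C(5,1) × 0.72170^4 × 0.27830^1 = 5 × 0.27128565 × 0.2783 = 0.377494 (base)
P(M+8) = C(5,4) × 0.72170^1 × 0.27830^4 = 5 × 0.7217 × 0.00599864 = 0.021646
Relative intensity = 0.021646 / 0.377494 × 100 = 5.7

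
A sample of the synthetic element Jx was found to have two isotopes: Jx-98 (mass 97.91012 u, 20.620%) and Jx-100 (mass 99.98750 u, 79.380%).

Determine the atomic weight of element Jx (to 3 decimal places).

Average mass = Σ (abundance × isotope mass) = 0.20620 × 97.91012 + 0.79380 × 99.98750
= 20.189067 + 79.370078 = 99.559145 u

99.559 u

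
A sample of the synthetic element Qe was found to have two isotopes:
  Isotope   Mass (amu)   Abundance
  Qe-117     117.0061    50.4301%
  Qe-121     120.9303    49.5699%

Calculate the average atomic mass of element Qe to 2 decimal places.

Average mass = Σ (abundance × isotope mass) = 0.504301 × 117.0061 + 0.495699 × 120.9303
= 59.00629 + 59.94503 = 118.95132 amu

118.95 amu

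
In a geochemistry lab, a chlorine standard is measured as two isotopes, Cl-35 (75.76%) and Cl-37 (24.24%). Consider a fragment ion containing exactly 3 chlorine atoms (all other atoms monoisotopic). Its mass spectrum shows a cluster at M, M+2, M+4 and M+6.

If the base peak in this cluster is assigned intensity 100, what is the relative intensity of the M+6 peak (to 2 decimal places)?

Term probabilities: M 0.4348, M+2 0.4174, M+4 0.1335, M+6 0.0142. Base peak = M.
P(M) = C(3,0) × 0.7576^3 × 0.2424^0 = 1 × 0.4348304 × 1.0000 = 0.434830 (base)
P(M+6) = C(3,3) × 0.7576^0 × 0.2424^3 = 1 × 1.0000 × 0.01424288 = 0.014243
Relative intensity = 0.014243 / 0.434830 × 100 = 3.28

3.28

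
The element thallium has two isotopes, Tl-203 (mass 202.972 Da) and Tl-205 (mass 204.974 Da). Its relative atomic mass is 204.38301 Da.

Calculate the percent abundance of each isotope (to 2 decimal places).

Writing the weighted mean with unknown fraction x of Tl-203:
202.972·x + 204.974·(1 − x) = 204.38301
(202.972 − 204.974)·x = 204.38301 − 204.974
x = -0.59099 / -2.002 = 0.29520 → 29.52% Tl-203, 70.48% Tl-205.

Tl-203: 29.52%, Tl-205: 70.48%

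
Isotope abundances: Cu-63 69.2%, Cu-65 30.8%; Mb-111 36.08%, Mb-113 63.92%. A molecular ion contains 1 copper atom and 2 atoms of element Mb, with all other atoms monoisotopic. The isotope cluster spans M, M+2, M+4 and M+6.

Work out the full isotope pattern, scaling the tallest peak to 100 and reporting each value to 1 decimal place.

Copper pattern (n=1): 0.6920 : 0.3080
Element Mb pattern (n=2): 0.13017664 : 0.46124672 : 0.40857664
Convolve the two distributions (both contribute in 2-u steps):
  M: 0.6920×0.13017664 = 0.090082
  M+2: 0.6920×0.46124672 + 0.3080×0.13017664 = 0.359277
  M+4: 0.6920×0.40857664 + 0.3080×0.46124672 = 0.424799
  M+6: 0.3080×0.40857664 = 0.125842
Scale to base peak (0.424799) = 100: 21.2 : 84.6 : 100.0 : 29.6

21.2 : 84.6 : 100.0 : 29.6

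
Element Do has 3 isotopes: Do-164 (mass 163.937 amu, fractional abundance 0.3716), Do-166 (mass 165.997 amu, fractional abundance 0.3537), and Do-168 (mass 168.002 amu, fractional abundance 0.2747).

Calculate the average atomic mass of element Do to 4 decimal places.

Average mass = Σ (abundance × isotope mass) = 0.3716 × 163.937 + 0.3537 × 165.997 + 0.2747 × 168.002
= 60.91899 + 58.71314 + 46.15015 = 165.78228 amu

165.7823 amu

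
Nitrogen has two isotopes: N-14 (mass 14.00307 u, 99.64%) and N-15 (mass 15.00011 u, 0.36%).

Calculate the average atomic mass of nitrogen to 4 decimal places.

Weight each isotope mass by its fractional abundance: 0.9964 × 14.00307 + 0.0036 × 15.00011
= 13.952659 + 0.054000 = 14.006659 u

14.0067 u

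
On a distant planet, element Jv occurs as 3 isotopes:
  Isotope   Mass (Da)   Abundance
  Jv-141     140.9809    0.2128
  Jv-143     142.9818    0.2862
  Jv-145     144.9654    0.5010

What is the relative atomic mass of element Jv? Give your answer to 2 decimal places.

Average mass = Σ (abundance × isotope mass) = 0.2128 × 140.9809 + 0.2862 × 142.9818 + 0.5010 × 144.9654
= 30.00074 + 40.92139 + 72.62767 = 143.54980 Da

143.55 Da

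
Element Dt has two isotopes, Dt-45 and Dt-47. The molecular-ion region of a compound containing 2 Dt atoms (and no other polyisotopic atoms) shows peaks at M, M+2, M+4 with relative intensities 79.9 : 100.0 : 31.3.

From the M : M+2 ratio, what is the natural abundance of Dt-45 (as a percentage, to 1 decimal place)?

If p is the fraction of Dt that is Dt-45, then I(M+2)/I(M) = [C(2,1)·p^1·(1−p)] / p^2 = 2·(1−p)/p = 100.0/79.9 = 1.2516
(1−p)/p = 1.2516/2 = 0.6258  ⇒  p = 1/(1 + 0.6258) = 0.6151
Dt-45: 61.5%, Dt-47: 38.5%.

61.5%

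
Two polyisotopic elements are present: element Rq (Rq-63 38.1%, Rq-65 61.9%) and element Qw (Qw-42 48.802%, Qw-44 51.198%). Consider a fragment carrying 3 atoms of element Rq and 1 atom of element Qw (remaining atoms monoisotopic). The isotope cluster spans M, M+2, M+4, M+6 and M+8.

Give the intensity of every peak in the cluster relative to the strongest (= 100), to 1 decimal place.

Element Rq pattern (n=3): 0.05530634 : 0.26956398 : 0.43795302 : 0.23717666
Element Qw pattern (n=1): 0.48802 : 0.51198
Convolve the two distributions (both contribute in 2-u steps):
  M: 0.05530634×0.48802 = 0.026991
  M+2: 0.05530634×0.51198 + 0.26956398×0.48802 = 0.159868
  M+4: 0.26956398×0.51198 + 0.43795302×0.48802 = 0.351741
  M+6: 0.43795302×0.51198 + 0.23717666×0.48802 = 0.339970
  M+8: 0.23717666×0.51198 = 0.121430
Scale to base peak (0.351741) = 100: 7.7 : 45.5 : 100.0 : 96.7 : 34.5

7.7 : 45.5 : 100.0 : 96.7 : 34.5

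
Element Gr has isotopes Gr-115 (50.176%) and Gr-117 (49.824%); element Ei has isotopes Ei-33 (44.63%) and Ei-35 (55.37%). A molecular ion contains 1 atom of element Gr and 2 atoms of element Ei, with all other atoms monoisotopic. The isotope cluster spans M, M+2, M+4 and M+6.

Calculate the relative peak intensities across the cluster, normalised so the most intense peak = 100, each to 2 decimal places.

24.98 : 86.79 : 100.00 : 38.18

Element Gr pattern (n=1): 0.50176 : 0.49824
Element Ei pattern (n=2): 0.19918369 : 0.49423262 : 0.30658369
Convolve the two distributions (both contribute in 2-u steps):
  M: 0.50176×0.19918369 = 0.099942
  M+2: 0.50176×0.49423262 + 0.49824×0.19918369 = 0.347227
  M+4: 0.50176×0.30658369 + 0.49824×0.49423262 = 0.400078
  M+6: 0.49824×0.30658369 = 0.152752
Scale to base peak (0.400078) = 100: 24.98 : 86.79 : 100.00 : 38.18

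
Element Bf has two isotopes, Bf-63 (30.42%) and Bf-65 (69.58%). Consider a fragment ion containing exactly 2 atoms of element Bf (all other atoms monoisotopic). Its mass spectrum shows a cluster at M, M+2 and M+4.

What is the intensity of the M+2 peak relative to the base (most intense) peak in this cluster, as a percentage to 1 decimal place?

87.4%

(0.3042 + 0.6958)^2 gives M 0.0925, M+2 0.4233, M+4 0.4841; the largest is M+4.
P(M+4) = C(2,2) × 0.3042^0 × 0.6958^2 = 1 × 1.0000 × 0.48413764 = 0.484138 (base)
P(M+2) = C(2,1) × 0.3042^1 × 0.6958^1 = 2 × 0.3042 × 0.6958 = 0.423325
Relative intensity = 0.423325 / 0.484138 × 100 = 87.4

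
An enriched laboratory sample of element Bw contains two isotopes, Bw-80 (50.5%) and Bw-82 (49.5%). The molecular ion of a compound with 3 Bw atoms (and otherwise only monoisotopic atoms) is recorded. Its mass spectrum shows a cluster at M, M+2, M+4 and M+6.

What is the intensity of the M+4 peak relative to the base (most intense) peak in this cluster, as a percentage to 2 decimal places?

(0.505 + 0.495)^3 gives M 0.1288, M+2 0.3787, M+4 0.3712, M+6 0.1213; the largest is M+2.
P(M+2) = C(3,1) × 0.505^2 × 0.495^1 = 3 × 0.255025 × 0.4950 = 0.378712 (base)
P(M+4) = C(3,2) × 0.505^1 × 0.495^2 = 3 × 0.5050 × 0.245025 = 0.371213
Relative intensity = 0.371213 / 0.378712 × 100 = 98.02

98.02%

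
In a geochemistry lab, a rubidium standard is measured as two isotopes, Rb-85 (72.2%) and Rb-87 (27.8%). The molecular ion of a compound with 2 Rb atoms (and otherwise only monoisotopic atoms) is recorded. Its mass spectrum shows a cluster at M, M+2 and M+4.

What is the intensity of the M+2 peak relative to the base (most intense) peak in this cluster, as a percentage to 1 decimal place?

77.0%

Binomial terms of (0.722 + 0.278)^2: M 0.5213, M+2 0.4014, M+4 0.0773 → M is the base peak.
P(M) = C(2,0) × 0.722^2 × 0.278^0 = 1 × 0.521284 × 1.0000 = 0.521284 (base)
P(M+2) = C(2,1) × 0.722^1 × 0.278^1 = 2 × 0.7220 × 0.2780 = 0.401432
Relative intensity = 0.401432 / 0.521284 × 100 = 77.0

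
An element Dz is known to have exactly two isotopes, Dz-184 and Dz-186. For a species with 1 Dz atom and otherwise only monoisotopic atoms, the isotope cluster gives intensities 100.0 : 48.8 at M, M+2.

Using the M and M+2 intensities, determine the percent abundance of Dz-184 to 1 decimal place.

67.2%

Let p = fractional abundance of Dz-184. I(M+2)/I(M) = [C(1,1)·p^0·(1−p)] / p^1 = 1·(1−p)/p = 48.8/100.0 = 0.4880
(1−p)/p = 0.4880/1 = 0.4880  ⇒  p = 1/(1 + 0.4880) = 0.6720
Dz-184: 67.2%, Dz-186: 32.8%.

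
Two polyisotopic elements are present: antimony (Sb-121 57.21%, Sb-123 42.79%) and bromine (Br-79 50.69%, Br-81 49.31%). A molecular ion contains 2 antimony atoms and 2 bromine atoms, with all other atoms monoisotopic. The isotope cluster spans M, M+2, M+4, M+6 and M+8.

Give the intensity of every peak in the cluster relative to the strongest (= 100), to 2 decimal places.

22.64 : 77.93 : 100.00 : 56.70 : 11.99

Antimony pattern (n=2): 0.32729841 : 0.48960318 : 0.18309841
Bromine pattern (n=2): 0.25694761 : 0.49990478 : 0.24314761
Convolve the two distributions (both contribute in 2-u steps):
  M: 0.32729841×0.25694761 = 0.084099
  M+2: 0.32729841×0.49990478 + 0.48960318×0.25694761 = 0.289420
  M+4: 0.32729841×0.24314761 + 0.48960318×0.49990478 + 0.18309841×0.25694761 = 0.371383
  M+6: 0.48960318×0.24314761 + 0.18309841×0.49990478 = 0.210578
  M+8: 0.18309841×0.24314761 = 0.044520
Scale to base peak (0.371383) = 100: 22.64 : 77.93 : 100.00 : 56.70 : 11.99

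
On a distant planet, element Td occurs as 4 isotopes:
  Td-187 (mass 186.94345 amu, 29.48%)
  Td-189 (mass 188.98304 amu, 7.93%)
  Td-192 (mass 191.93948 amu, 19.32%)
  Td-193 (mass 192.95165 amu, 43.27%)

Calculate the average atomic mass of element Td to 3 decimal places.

Average mass = Σ (abundance × isotope mass) = 0.2948 × 186.94345 + 0.0793 × 188.98304 + 0.1932 × 191.93948 + 0.4327 × 192.95165
= 55.110929 + 14.986355 + 37.082708 + 83.490179 = 190.670171 amu

190.670 amu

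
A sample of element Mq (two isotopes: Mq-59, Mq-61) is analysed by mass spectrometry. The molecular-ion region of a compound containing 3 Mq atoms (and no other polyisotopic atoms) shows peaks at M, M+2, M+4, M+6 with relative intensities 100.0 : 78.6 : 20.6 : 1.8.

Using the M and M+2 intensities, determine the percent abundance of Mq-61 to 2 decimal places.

If p is the fraction of Mq that is Mq-59, then I(M+2)/I(M) = [C(3,1)·p^2·(1−p)] / p^3 = 3·(1−p)/p = 78.6/100.0 = 0.7860
(1−p)/p = 0.7860/3 = 0.2620  ⇒  p = 1/(1 + 0.2620) = 0.7924
Mq-59: 79.24%, Mq-61: 20.76%.

20.76%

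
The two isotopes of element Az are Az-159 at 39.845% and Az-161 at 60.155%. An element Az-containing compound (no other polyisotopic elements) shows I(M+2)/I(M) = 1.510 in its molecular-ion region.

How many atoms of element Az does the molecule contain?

The M+2/M ratio from n Az atoms is n · q/p = n · 0.60155/0.39845.
n = 1.510 × 0.39845/0.60155 = 1.00 ≈ 1

1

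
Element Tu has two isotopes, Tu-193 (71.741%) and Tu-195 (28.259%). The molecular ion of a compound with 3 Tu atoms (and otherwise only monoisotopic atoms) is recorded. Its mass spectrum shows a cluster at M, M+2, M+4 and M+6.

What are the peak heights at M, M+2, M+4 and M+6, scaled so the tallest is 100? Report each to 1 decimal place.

Expanding (0.71741 + 0.28259)^3:
P(M) = 0.71741^3 = 0.369235
P(M+2) = 3 × 0.71741^2 × 0.28259^1 = 0.436328
P(M+4) = 3 × 0.71741^1 × 0.28259^2 = 0.171871
P(M+6) = 0.28259^3 = 0.022567
The M+2 peak is largest (0.436328); scaling to 100 gives 84.6 : 100.0 : 39.4 : 5.2.

84.6 : 100.0 : 39.4 : 5.2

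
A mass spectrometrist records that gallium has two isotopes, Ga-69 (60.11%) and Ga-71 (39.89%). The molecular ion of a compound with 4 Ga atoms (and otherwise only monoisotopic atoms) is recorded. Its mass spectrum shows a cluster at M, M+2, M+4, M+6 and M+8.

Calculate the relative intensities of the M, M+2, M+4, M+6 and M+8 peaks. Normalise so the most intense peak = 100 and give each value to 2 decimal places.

37.67 : 100.00 : 99.54 : 44.04 : 7.31

The 4 Ga atoms are independent, so intensities follow the terms of (0.6011 + 0.3989)^4.
P(M) = 0.6011^4 = 0.130553
P(M+2) = 4 × 0.6011^3 × 0.3989^1 = 0.346549
P(M+4) = 6 × 0.6011^2 × 0.3989^2 = 0.344963
P(M+6) = 4 × 0.6011^1 × 0.3989^3 = 0.152616
P(M+8) = 0.3989^4 = 0.025320
The M+2 peak is largest (0.346549); scaling to 100 gives 37.67 : 100.00 : 99.54 : 44.04 : 7.31.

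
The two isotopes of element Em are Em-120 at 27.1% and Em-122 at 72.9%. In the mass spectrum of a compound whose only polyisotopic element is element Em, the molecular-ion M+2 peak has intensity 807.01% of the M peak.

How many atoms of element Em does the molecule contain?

With n Em atoms, P(M+2)/P(M) = C(n,1)·p^(n−1)q / p^n = n·q/p = n · 0.729/0.271.
n = 8.0701 × 0.271/0.729 = 3.00 ≈ 3

3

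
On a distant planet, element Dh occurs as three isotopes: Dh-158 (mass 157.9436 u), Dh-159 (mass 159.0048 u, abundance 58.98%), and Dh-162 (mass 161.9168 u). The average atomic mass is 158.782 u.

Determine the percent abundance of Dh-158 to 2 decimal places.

35.67%

The remaining 41.02% is split between Dh-158 (fraction x) and Dh-162 (fraction 0.4102 − x).
Substituting: 157.9436x + 161.9168(0.4102 − x) = 65.00096896
(157.9436 − 161.9168)x = -1.4173024  ⇒  x = 0.35672, y = 0.05348
Dh-158: 35.67%, Dh-162: 5.35%.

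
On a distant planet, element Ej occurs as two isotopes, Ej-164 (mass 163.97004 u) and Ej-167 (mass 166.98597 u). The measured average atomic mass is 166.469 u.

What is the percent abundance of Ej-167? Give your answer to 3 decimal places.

With x = fraction of Ej-164 (so Ej-167 is 1 − x):
163.97004·x + 166.98597·(1 − x) = 166.469
(163.97004 − 166.98597)·x = 166.469 − 166.98597
x = -0.51697 / -3.01593 = 0.17141 → 17.141% Ej-164, 82.859% Ej-167.

82.859%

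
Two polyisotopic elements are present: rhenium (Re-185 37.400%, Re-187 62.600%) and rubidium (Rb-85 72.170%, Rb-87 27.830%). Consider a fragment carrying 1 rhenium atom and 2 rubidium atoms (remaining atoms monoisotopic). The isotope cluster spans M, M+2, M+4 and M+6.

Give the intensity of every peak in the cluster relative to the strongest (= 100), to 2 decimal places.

40.90 : 100.00 : 58.88 : 10.18

Rhenium pattern (n=1): 0.3740 : 0.6260
Rubidium pattern (n=2): 0.52085089 : 0.40169822 : 0.07745089
Convolve the two distributions (both contribute in 2-u steps):
  M: 0.3740×0.52085089 = 0.194798
  M+2: 0.3740×0.40169822 + 0.6260×0.52085089 = 0.476288
  M+4: 0.3740×0.07745089 + 0.6260×0.40169822 = 0.280430
  M+6: 0.6260×0.07745089 = 0.048484
Scale to base peak (0.476288) = 100: 40.90 : 100.00 : 58.88 : 10.18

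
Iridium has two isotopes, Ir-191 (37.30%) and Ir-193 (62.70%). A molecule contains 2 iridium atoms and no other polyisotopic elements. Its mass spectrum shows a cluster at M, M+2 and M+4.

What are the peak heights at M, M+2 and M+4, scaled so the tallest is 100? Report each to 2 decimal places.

Each Ir atom is independently Ir-191 (p = 0.3730) or Ir-193 (q = 0.6270); the cluster is the binomial expansion (p + q)^2.
P(M) = 0.3730^2 = 0.139129
P(M+2) = 2 × 0.3730^1 × 0.6270^1 = 0.467742
P(M+4) = 0.6270^2 = 0.393129
The M+2 peak is largest (0.467742); scaling to 100 gives 29.74 : 100.00 : 84.05.

29.74 : 100.00 : 84.05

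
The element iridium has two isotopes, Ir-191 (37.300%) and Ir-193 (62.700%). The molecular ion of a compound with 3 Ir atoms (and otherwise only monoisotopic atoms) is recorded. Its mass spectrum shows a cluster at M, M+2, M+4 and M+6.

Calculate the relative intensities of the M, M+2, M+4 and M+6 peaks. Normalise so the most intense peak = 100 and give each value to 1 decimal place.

11.8 : 59.5 : 100.0 : 56.0

The 3 Ir atoms are independent, so intensities follow the terms of (0.37300 + 0.62700)^3.
P(M) = 0.37300^3 = 0.051895
P(M+2) = 3 × 0.37300^2 × 0.62700^1 = 0.261702
P(M+4) = 3 × 0.37300^1 × 0.62700^2 = 0.439911
P(M+6) = 0.62700^3 = 0.246492
The M+4 peak is largest (0.439911); scaling to 100 gives 11.8 : 59.5 : 100.0 : 56.0.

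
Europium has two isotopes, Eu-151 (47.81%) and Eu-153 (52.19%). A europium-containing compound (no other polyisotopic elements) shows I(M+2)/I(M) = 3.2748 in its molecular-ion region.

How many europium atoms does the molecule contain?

3

The M+2/M ratio from n Eu atoms is n · q/p = n · 0.5219/0.4781.
n = 3.2748 × 0.4781/0.5219 = 3.00 ≈ 3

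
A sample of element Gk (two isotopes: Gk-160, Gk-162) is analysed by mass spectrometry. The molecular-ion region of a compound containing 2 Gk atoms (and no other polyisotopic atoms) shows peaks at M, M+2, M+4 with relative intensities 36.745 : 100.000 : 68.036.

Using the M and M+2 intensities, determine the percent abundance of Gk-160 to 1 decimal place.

Write p for the Gk-160 fraction. I(M+2)/I(M) = [C(2,1)·p^1·(1−p)] / p^2 = 2·(1−p)/p = 100.000/36.745 = 2.7215
(1−p)/p = 2.7215/2 = 1.3607  ⇒  p = 1/(1 + 1.3607) = 0.4236
Gk-160: 42.4%, Gk-162: 57.6%.

42.4%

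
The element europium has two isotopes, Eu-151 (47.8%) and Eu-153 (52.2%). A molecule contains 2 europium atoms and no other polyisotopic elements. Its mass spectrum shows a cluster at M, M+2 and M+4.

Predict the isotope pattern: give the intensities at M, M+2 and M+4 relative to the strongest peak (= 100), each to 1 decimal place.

The 2 Eu atoms are independent, so intensities follow the terms of (0.478 + 0.522)^2.
P(M) = 0.478^2 = 0.228484
P(M+2) = 2 × 0.478^1 × 0.522^1 = 0.499032
P(M+4) = 0.522^2 = 0.272484
The M+2 peak is largest (0.499032); scaling to 100 gives 45.8 : 100.0 : 54.6.

45.8 : 100.0 : 54.6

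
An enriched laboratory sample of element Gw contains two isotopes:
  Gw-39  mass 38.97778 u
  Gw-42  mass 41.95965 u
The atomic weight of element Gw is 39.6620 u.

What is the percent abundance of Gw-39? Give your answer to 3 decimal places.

77.054%

Writing the weighted mean with unknown fraction x of Gw-39:
38.97778·x + 41.95965·(1 − x) = 39.6620
(38.97778 − 41.95965)·x = 39.6620 − 41.95965
x = -2.29765 / -2.98187 = 0.77054 → 77.054% Gw-39, 22.946% Gw-42.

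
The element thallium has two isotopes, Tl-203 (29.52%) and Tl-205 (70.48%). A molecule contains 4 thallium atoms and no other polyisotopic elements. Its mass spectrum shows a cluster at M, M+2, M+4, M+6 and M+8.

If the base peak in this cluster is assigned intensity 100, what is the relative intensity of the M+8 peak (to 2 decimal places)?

59.69

(0.2952 + 0.7048)^4 gives M 0.0076, M+2 0.0725, M+4 0.2597, M+6 0.4134, M+8 0.2468; the largest is M+6.
P(M+6) = C(4,3) × 0.2952^1 × 0.7048^3 = 4 × 0.2952 × 0.35010449 = 0.413403 (base)
P(M+8) = C(4,4) × 0.2952^0 × 0.7048^4 = 1 × 1.0000 × 0.24675365 = 0.246754
Relative intensity = 0.246754 / 0.413403 × 100 = 59.69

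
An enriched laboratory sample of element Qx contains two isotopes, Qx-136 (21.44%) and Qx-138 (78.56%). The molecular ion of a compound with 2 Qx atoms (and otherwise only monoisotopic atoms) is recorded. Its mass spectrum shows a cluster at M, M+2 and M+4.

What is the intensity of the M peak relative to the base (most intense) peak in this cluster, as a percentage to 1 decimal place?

(0.2144 + 0.7856)^2 gives M 0.0460, M+2 0.3369, M+4 0.6172; the largest is M+4.
P(M+4) = C(2,2) × 0.2144^0 × 0.7856^2 = 1 × 1.0000 × 0.61716736 = 0.617167 (base)
P(M) = C(2,0) × 0.2144^2 × 0.7856^0 = 1 × 0.04596736 × 1.0000 = 0.045967
Relative intensity = 0.045967 / 0.617167 × 100 = 7.4

7.4%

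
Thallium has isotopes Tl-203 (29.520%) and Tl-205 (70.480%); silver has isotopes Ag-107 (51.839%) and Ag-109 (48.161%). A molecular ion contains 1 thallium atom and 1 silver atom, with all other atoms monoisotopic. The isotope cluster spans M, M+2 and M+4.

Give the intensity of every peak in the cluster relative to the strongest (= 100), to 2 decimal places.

Thallium pattern (n=1): 0.2952 : 0.7048
Silver pattern (n=1): 0.51839 : 0.48161
Convolve the two distributions (both contribute in 2-u steps):
  M: 0.2952×0.51839 = 0.153029
  M+2: 0.2952×0.48161 + 0.7048×0.51839 = 0.507533
  M+4: 0.7048×0.48161 = 0.339439
Scale to base peak (0.507533) = 100: 30.15 : 100.00 : 66.88

30.15 : 100.00 : 66.88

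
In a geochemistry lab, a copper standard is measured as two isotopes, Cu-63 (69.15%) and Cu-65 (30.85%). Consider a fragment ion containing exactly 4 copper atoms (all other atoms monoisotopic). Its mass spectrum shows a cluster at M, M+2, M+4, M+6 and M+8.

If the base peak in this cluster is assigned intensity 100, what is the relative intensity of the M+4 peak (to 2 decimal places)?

66.92

(0.6915 + 0.3085)^4 gives M 0.2286, M+2 0.4080, M+4 0.2731, M+6 0.0812, M+8 0.0091; the largest is M+2.
P(M+2) = C(4,1) × 0.6915^3 × 0.3085^1 = 4 × 0.33065611 × 0.3085 = 0.408030 (base)
P(M+4) = C(4,2) × 0.6915^2 × 0.3085^2 = 6 × 0.47817225 × 0.09517225 = 0.273052
Relative intensity = 0.273052 / 0.408030 × 100 = 66.92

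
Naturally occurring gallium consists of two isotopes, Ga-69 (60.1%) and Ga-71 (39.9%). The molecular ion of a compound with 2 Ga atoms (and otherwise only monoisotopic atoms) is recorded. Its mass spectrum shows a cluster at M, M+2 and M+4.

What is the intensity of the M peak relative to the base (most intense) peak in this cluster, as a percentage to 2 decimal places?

Term probabilities: M 0.3612, M+2 0.4796, M+4 0.1592. Base peak = M+2.
P(M+2) = C(2,1) × 0.601^1 × 0.399^1 = 2 × 0.6010 × 0.3990 = 0.479598 (base)
P(M) = C(2,0) × 0.601^2 × 0.399^0 = 1 × 0.361201 × 1.0000 = 0.361201
Relative intensity = 0.361201 / 0.479598 × 100 = 75.31

75.31%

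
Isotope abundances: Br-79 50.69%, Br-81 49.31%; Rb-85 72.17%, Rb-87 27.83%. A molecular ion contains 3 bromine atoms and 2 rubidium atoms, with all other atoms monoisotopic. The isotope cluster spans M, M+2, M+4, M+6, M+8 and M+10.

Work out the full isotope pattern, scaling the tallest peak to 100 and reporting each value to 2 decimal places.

19.09 : 70.43 : 100.00 : 67.65 : 21.61 : 2.61

Bromine pattern (n=3): 0.13024674 : 0.3801026 : 0.36975457 : 0.11989609
Rubidium pattern (n=2): 0.52085089 : 0.40169822 : 0.07745089
Convolve the two distributions (both contribute in 2-u steps):
  M: 0.13024674×0.52085089 = 0.067839
  M+2: 0.13024674×0.40169822 + 0.3801026×0.52085089 = 0.250297
  M+4: 0.13024674×0.07745089 + 0.3801026×0.40169822 + 0.36975457×0.52085089 = 0.355361
  M+6: 0.3801026×0.07745089 + 0.36975457×0.40169822 + 0.11989609×0.52085089 = 0.240417
  M+8: 0.36975457×0.07745089 + 0.11989609×0.40169822 = 0.076800
  M+10: 0.11989609×0.07745089 = 0.009286
Scale to base peak (0.355361) = 100: 19.09 : 70.43 : 100.00 : 67.65 : 21.61 : 2.61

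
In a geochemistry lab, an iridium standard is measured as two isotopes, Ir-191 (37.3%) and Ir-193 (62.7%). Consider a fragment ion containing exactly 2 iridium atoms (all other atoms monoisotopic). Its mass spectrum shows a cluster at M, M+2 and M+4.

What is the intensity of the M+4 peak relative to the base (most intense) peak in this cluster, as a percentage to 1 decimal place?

84.0%

Binomial terms of (0.373 + 0.627)^2: M 0.1391, M+2 0.4677, M+4 0.3931 → M+2 is the base peak.
P(M+2) = C(2,1) × 0.373^1 × 0.627^1 = 2 × 0.3730 × 0.6270 = 0.467742 (base)
P(M+4) = C(2,2) × 0.373^0 × 0.627^2 = 1 × 1.0000 × 0.393129 = 0.393129
Relative intensity = 0.393129 / 0.467742 × 100 = 84.0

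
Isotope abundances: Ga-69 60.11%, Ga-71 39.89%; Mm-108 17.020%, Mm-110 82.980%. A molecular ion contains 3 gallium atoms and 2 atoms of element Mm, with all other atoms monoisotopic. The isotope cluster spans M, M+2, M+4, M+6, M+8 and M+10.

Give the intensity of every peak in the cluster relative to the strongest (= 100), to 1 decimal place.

Gallium pattern (n=3): 0.21719018 : 0.43239309 : 0.28694328 : 0.06347345
Element Mm pattern (n=2): 0.02896804 : 0.28246392 : 0.68856804
Convolve the two distributions (both contribute in 2-u steps):
  M: 0.21719018×0.02896804 = 0.006292
  M+2: 0.21719018×0.28246392 + 0.43239309×0.02896804 = 0.073874
  M+4: 0.21719018×0.68856804 + 0.43239309×0.28246392 + 0.28694328×0.02896804 = 0.279998
  M+6: 0.43239309×0.68856804 + 0.28694328×0.28246392 + 0.06347345×0.02896804 = 0.380622
  M+8: 0.28694328×0.68856804 + 0.06347345×0.28246392 = 0.215509
  M+10: 0.06347345×0.68856804 = 0.043706
Scale to base peak (0.380622) = 100: 1.7 : 19.4 : 73.6 : 100.0 : 56.6 : 11.5

1.7 : 19.4 : 73.6 : 100.0 : 56.6 : 11.5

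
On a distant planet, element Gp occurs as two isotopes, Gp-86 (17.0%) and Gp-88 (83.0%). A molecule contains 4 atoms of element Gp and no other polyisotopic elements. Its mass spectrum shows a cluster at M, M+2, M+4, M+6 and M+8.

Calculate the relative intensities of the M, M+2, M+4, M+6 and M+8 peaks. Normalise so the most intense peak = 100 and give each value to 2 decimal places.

Each Gp atom is independently Gp-86 (p = 0.170) or Gp-88 (q = 0.830); the cluster is the binomial expansion (p + q)^4.
P(M) = 0.170^4 = 0.000835
P(M+2) = 4 × 0.170^3 × 0.830^1 = 0.016311
P(M+4) = 6 × 0.170^2 × 0.830^2 = 0.119455
P(M+6) = 4 × 0.170^1 × 0.830^3 = 0.388815
P(M+8) = 0.830^4 = 0.474583
The M+8 peak is largest (0.474583); scaling to 100 gives 0.18 : 3.44 : 25.17 : 81.93 : 100.00.

0.18 : 3.44 : 25.17 : 81.93 : 100.00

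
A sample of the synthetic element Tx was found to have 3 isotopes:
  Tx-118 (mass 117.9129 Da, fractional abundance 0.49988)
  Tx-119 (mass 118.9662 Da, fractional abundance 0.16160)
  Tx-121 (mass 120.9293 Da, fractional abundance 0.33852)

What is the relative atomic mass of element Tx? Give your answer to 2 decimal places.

119.10 Da

Weight each isotope mass by its fractional abundance: 0.49988 × 117.9129 + 0.16160 × 118.9662 + 0.33852 × 120.9293
= 58.94230 + 19.22494 + 40.93699 = 119.10423 Da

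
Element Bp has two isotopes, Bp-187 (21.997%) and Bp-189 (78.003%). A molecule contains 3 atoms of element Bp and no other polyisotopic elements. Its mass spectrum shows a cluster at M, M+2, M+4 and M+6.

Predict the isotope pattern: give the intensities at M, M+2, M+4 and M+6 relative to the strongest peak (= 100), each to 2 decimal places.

Expanding (0.21997 + 0.78003)^3:
P(M) = 0.21997^3 = 0.010644
P(M+2) = 3 × 0.21997^2 × 0.78003^1 = 0.113229
P(M+4) = 3 × 0.21997^1 × 0.78003^2 = 0.401520
P(M+6) = 0.78003^3 = 0.474607
The M+6 peak is largest (0.474607); scaling to 100 gives 2.24 : 23.86 : 84.60 : 100.00.

2.24 : 23.86 : 84.60 : 100.00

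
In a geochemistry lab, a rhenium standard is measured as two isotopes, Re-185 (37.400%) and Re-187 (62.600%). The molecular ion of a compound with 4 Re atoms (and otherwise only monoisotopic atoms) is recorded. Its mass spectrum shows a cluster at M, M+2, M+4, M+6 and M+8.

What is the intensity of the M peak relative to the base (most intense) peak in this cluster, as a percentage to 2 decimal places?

5.33%

Term probabilities: M 0.0196, M+2 0.1310, M+4 0.3289, M+6 0.3670, M+8 0.1536. Base peak = M+6.
P(M+6) = C(4,3) × 0.37400^1 × 0.62600^3 = 4 × 0.3740 × 0.24531438 = 0.366990 (base)
P(M) = C(4,0) × 0.37400^4 × 0.62600^0 = 1 × 0.0195653 × 1.0000 = 0.019565
Relative intensity = 0.019565 / 0.366990 × 100 = 5.33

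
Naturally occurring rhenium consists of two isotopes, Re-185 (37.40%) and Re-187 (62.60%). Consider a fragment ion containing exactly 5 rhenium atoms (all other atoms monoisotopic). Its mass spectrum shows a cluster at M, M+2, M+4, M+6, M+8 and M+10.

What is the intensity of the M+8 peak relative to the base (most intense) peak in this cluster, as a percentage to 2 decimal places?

83.69%

Binomial terms of (0.3740 + 0.6260)^5: M 0.0073, M+2 0.0612, M+4 0.2050, M+6 0.3431, M+8 0.2872, M+10 0.0961 → M+6 is the base peak.
P(M+6) = C(5,3) × 0.3740^2 × 0.6260^3 = 10 × 0.139876 × 0.24531438 = 0.343136 (base)
P(M+8) = C(5,4) × 0.3740^1 × 0.6260^4 = 5 × 0.3740 × 0.1535668 = 0.287170
Relative intensity = 0.287170 / 0.343136 × 100 = 83.69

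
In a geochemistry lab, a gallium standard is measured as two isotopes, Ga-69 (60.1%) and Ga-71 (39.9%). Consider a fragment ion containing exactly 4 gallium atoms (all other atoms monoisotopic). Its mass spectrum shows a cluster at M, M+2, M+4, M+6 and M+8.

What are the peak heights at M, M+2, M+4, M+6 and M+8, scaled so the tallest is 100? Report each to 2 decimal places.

37.66 : 100.00 : 99.58 : 44.08 : 7.32

The 4 Ga atoms are independent, so intensities follow the terms of (0.601 + 0.399)^4.
P(M) = 0.601^4 = 0.130466
P(M+2) = 4 × 0.601^3 × 0.399^1 = 0.346463
P(M+4) = 6 × 0.601^2 × 0.399^2 = 0.345021
P(M+6) = 4 × 0.601^1 × 0.399^3 = 0.152705
P(M+8) = 0.399^4 = 0.025345
The M+2 peak is largest (0.346463); scaling to 100 gives 37.66 : 100.00 : 99.58 : 44.08 : 7.32.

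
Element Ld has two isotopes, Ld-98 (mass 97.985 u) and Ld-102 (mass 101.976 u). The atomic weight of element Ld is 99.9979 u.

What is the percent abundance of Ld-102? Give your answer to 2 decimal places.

With x = fraction of Ld-98 (so Ld-102 is 1 − x):
97.985·x + 101.976·(1 − x) = 99.9979
(97.985 − 101.976)·x = 99.9979 − 101.976
x = -1.9781 / -3.991 = 0.49564 → 49.56% Ld-98, 50.44% Ld-102.

50.44%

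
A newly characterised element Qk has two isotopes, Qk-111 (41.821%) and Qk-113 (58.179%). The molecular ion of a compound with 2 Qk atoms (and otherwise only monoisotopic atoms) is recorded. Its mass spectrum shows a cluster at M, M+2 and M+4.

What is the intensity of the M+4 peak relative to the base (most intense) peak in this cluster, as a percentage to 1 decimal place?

Term probabilities: M 0.1749, M+2 0.4866, M+4 0.3385. Base peak = M+2.
P(M+2) = C(2,1) × 0.41821^1 × 0.58179^1 = 2 × 0.41821 × 0.58179 = 0.486621 (base)
P(M+4) = C(2,2) × 0.41821^0 × 0.58179^2 = 1 × 1.0000 × 0.3384796 = 0.338480
Relative intensity = 0.338480 / 0.486621 × 100 = 69.6

69.6%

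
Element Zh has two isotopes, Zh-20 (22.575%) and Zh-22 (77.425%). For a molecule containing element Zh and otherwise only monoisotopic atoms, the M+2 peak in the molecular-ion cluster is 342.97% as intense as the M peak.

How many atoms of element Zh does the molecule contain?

The M+2/M ratio from n Zh atoms is n · q/p = n · 0.77425/0.22575.
n = 3.4297 × 0.22575/0.77425 = 1.00 ≈ 1

1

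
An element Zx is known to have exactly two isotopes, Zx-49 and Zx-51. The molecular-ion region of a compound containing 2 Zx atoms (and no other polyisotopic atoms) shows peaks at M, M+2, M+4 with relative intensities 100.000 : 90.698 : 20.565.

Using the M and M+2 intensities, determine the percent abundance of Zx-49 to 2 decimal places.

68.80%

If p is the fraction of Zx that is Zx-49, then I(M+2)/I(M) = [C(2,1)·p^1·(1−p)] / p^2 = 2·(1−p)/p = 90.698/100.000 = 0.9070
(1−p)/p = 0.9070/2 = 0.4535  ⇒  p = 1/(1 + 0.4535) = 0.6880
Zx-49: 68.80%, Zx-51: 31.20%.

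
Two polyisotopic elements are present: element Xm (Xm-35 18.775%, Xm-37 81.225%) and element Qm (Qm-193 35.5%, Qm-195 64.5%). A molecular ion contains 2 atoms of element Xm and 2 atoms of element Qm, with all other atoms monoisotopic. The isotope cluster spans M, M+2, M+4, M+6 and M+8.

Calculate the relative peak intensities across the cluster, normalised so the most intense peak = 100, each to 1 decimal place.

Element Xm pattern (n=2): 0.03525006 : 0.30499987 : 0.65975006
Element Qm pattern (n=2): 0.126025 : 0.45795 : 0.416025
Convolve the two distributions (both contribute in 2-u steps):
  M: 0.03525006×0.126025 = 0.004442
  M+2: 0.03525006×0.45795 + 0.30499987×0.126025 = 0.054580
  M+4: 0.03525006×0.416025 + 0.30499987×0.45795 + 0.65975006×0.126025 = 0.237485
  M+6: 0.30499987×0.416025 + 0.65975006×0.45795 = 0.429020
  M+8: 0.65975006×0.416025 = 0.274473
Scale to base peak (0.429020) = 100: 1.0 : 12.7 : 55.4 : 100.0 : 64.0

1.0 : 12.7 : 55.4 : 100.0 : 64.0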